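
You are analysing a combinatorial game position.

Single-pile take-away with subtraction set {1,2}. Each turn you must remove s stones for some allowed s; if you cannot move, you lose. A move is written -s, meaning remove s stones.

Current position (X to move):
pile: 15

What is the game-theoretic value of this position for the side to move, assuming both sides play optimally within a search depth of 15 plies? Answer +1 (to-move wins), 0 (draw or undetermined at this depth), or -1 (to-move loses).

value(15, X) = -1

p1 X@[15]: -1[14]-1* -2[13]-1
p2 O@[14]: -1[13]-1 -2[12]+1*
p3 X@[12]: -1[11]-1* -2[10]-1
p4 O@[11]: -1[10]-1 -2[9]+1*
p5 X@[9]: -1[8]-1* -2[7]-1
p6 O@[8]: -1[7]-1 -2[6]+1*
p7 X@[6]: -1[5]-1* -2[4]-1
p8 O@[5]: -1[4]-1 -2[3]+1*
p9 X@[3]: -1[2]-1* -2[1]-1
p10 O@[2]: -1[1]-1 -2[0]+1*
p11 X@[0] terminal -1; root [15] d15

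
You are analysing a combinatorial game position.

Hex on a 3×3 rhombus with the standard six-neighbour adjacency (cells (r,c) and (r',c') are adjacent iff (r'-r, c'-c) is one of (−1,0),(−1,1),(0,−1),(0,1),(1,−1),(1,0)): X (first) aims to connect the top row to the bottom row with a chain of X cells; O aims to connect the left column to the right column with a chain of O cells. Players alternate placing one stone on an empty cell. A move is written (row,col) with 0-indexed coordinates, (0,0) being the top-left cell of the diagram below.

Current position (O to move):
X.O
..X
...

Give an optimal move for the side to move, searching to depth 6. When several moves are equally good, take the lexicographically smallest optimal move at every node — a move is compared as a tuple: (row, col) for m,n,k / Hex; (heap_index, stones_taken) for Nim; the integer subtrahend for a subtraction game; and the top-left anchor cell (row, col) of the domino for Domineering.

O's best at [X.O/..X/...]: (1,0)

ply 1, O at X.O/..X/... | (0,1)=-1→XOO/..X/...; (1,0)=+1→X.O/O.X/...*; (1,1)=+1→X.O/.OX/...; (2,0)=-1→X.O/..X/O..; (2,1)=-1→X.O/..X/.O.; (2,2)=-1→X.O/..X/..O
ply 2, X at X.O/O.X/... | (0,1)=-1→XXO/O.X/...*; (1,1)=-1→X.O/OXX/...; (2,0)=-1→X.O/O.X/X..; (2,1)=-1→X.O/O.X/.X.; (2,2)=-1→X.O/O.X/..X
ply 3, O at XXO/O.X/... | (1,1)=+1→XXO/OOX/...*; (2,0)=-1→XXO/O.X/O..; (2,1)=-1→XXO/O.X/.O.; (2,2)=-1→XXO/O.X/..O
ply 4: XXO/OOX/... is terminal -1 (X); from X.O/..X/... depth 6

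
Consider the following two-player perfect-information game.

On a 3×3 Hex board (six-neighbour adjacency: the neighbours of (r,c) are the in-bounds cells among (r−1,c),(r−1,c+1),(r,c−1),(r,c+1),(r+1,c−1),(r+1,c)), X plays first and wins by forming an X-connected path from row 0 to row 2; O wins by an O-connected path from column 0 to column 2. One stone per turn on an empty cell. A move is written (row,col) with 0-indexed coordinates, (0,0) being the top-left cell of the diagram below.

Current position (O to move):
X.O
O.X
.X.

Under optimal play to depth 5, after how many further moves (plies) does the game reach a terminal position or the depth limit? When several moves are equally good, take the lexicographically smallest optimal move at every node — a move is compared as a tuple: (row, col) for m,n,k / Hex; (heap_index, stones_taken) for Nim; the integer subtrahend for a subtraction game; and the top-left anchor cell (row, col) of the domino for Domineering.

PV length from [X.O/O.X/.X.]: 1 ply

ply 1, O at X.O/O.X/.X. | (0,1)=+1→XOO/O.X/.X.*; (1,1)=+1→X.O/OOX/.X.; (2,0)=+1→X.O/O.X/OX.; (2,2)=+1→X.O/O.X/.XO
ply 2: XOO/O.X/.X. is terminal -1 (X); from X.O/O.X/.X. depth 5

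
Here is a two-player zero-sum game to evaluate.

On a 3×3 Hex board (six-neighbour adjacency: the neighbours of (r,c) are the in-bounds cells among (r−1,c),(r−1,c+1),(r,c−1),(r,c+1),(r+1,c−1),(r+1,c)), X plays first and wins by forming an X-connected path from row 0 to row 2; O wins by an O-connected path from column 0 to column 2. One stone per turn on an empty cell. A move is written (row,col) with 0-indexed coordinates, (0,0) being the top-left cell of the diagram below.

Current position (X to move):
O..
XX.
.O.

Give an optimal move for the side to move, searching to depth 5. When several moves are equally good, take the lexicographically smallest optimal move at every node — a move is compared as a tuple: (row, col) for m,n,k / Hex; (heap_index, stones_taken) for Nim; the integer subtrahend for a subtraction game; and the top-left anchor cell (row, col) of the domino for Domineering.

[O../XX./.O.] X move#1: (0,1):-1/OX./XX./.O., (0,2):-1/O.X/XX./.O., (1,2):+1/O../XXX/.O.*, (2,0):+1/O../XX./XO., (2,2):+1/O../XX./.OX
[O../XXX/.O.] O move#2: (0,1):-1/OO./XXX/.O.*, (0,2):-1/O.O/XXX/.O., (2,0):-1/O../XXX/OO., (2,2):-1/O../XXX/.OO
[OO./XXX/.O.] X move#3: (0,2):+1/OOX/XXX/.O.*, (2,0):-1/OO./XXX/XO., (2,2):-1/OO./XXX/.OX
[OOX/XXX/.O.] O move#4: (2,0):-1/OOX/XXX/OO.*, (2,2):-1/OOX/XXX/.OO
[OOX/XXX/OO.] X move#5: (2,2):+1/OOX/XXX/OOX*
[OOX/XXX/OOX] end (terminal -1, O#6); searched O../XX./.O. to 5

X's best at [O../XX./.O.]: (1,2)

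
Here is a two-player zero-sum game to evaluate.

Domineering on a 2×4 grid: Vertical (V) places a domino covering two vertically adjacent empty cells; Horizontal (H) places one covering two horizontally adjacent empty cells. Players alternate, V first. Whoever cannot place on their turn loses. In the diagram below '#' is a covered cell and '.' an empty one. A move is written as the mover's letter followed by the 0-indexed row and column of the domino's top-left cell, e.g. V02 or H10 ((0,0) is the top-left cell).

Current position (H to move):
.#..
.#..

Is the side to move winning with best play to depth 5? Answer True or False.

ply 1, H at .#../.#.. | H02=+1→.###/.#..*; H12=+1→.#../.###
ply 2, V at .###/.#.. | V00=-1→####/##..*
ply 3, H at ####/##.. | H12=+1→####/####*
ply 4: ####/#### is terminal -1 (V); from .#../.#.. depth 5

H winning at [.#../.#..]: True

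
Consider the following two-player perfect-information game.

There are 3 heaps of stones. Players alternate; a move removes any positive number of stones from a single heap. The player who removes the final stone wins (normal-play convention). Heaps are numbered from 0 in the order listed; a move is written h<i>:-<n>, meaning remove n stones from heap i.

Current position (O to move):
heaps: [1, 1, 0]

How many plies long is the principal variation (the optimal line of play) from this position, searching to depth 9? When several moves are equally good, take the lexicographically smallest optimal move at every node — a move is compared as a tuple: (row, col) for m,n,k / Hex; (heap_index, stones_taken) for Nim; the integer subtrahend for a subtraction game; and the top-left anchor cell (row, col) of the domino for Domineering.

PV length from [(1,1,0)]: 2 plies

[(1,1,0)] O move#1: h0:-1:-1/(0,1,0)*, h1:-1:-1/(1,0,0)
[(0,1,0)] X move#2: h1:-1:+1/(0,0,0)*
[(0,0,0)] end (terminal -1, O#3); searched (1,1,0) to 9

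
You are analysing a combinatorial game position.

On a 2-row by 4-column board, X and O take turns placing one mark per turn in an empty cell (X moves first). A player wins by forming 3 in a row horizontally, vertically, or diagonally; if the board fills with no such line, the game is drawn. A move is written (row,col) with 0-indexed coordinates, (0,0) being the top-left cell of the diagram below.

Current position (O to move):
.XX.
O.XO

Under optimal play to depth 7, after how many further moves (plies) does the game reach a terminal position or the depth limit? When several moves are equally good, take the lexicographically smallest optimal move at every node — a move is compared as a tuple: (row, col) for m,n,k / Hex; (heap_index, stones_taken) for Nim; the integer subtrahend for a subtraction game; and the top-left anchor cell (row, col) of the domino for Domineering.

ply 1, O at .XX./O.XO | (0,0)=-1→OXX./O.XO*; (0,3)=-1→.XXO/O.XO; (1,1)=-1→.XX./OOXO
ply 2, X at OXX./O.XO | (0,3)=+1→OXXX/O.XO*; (1,1)=+0→OXX./OXXO
ply 3: OXXX/O.XO is terminal -1 (O); from .XX./O.XO depth 7

PV length from [.XX./O.XO]: 2 plies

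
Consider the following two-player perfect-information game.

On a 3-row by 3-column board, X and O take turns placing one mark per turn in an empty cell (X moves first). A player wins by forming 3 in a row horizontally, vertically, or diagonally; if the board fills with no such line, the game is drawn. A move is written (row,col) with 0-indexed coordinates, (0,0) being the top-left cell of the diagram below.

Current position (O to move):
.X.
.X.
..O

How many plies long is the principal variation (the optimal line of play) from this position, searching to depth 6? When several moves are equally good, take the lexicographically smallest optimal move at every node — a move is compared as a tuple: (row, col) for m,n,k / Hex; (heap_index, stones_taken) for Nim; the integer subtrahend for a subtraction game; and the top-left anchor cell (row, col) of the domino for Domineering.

PV length from [.X./.X./..O]: 6 plies

ply 1, O at .X./.X./..O | (0,0)=-1→OX./.X./..O; (0,2)=-1→.XO/.X./..O; (1,0)=-1→.X./OX./..O; (1,2)=-1→.X./.XO/..O; (2,0)=-1→.X./.X./O.O; (2,1)=+0→.X./.X./.OO*
ply 2, X at .X./.X./.OO | (0,0)=-1→XX./.X./.OO; (0,2)=-1→.XX/.X./.OO; (1,0)=-1→.X./XX./.OO; (1,2)=-1→.X./.XX/.OO; (2,0)=+0→.X./.X./XOO*
ply 3, O at .X./.X./XOO | (0,0)=-1→OX./.X./XOO; (0,2)=+0→.XO/.X./XOO*; (1,0)=-1→.X./OX./XOO; (1,2)=-1→.X./.XO/XOO
ply 4, X at .XO/.X./XOO | (0,0)=-1→XXO/.X./XOO; (1,0)=-1→.XO/XX./XOO; (1,2)=+0→.XO/.XX/XOO*
ply 5, O at .XO/.XX/XOO | (0,0)=-1→OXO/.XX/XOO; (1,0)=+0→.XO/OXX/XOO*
ply 6, X at .XO/OXX/XOO | (0,0)=+0→XXO/OXX/XOO*
ply 7: XXO/OXX/XOO is terminal +0 (O); from .X./.X./..O depth 6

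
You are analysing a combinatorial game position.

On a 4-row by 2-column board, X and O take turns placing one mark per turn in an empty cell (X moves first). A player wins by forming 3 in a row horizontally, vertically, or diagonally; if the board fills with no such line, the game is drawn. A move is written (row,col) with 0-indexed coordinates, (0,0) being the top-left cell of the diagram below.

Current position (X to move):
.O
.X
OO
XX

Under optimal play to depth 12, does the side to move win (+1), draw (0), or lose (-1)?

value(.O/.X/OO/XX, X) = 0

p1 X@[.O/.X/OO/XX]: (0,0)[XO/.X/OO/XX]+0* (1,0)[.O/XX/OO/XX]+0
p2 O@[XO/.X/OO/XX]: (1,0)[XO/OX/OO/XX]+0*
p3 X@[XO/OX/OO/XX] terminal +0; root [.O/.X/OO/XX] d12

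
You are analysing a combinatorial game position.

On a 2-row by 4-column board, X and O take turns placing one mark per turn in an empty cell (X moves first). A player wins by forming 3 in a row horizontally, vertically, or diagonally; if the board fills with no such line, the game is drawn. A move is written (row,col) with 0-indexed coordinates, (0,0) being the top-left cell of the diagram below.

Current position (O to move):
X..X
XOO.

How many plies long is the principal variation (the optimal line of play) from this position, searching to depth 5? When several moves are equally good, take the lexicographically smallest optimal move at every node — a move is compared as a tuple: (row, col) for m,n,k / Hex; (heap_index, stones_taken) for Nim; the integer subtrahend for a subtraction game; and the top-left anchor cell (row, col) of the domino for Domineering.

PV length from [X..X/XOO.]: 1 ply

p1 O@[X..X/XOO.]: (0,1)[XO.X/XOO.]+0 (0,2)[X.OX/XOO.]+0 (1,3)[X..X/XOOO]+1*
p2 X@[X..X/XOOO] terminal -1; root [X..X/XOO.] d5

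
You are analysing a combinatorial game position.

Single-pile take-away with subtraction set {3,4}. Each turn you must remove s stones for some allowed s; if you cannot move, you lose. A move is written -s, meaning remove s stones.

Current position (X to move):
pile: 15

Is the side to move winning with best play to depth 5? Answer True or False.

X winning at [15]: False

ply 1, X at 15 | -3=-1→12*; -4=-1→11
ply 2, O at 12 | -3=+1→9*; -4=+1→8
ply 3, X at 9 | -3=-1→6*; -4=-1→5
ply 4, O at 6 | -3=-1→3; -4=+1→2*
ply 5: 2 is terminal -1 (X); from 15 depth 5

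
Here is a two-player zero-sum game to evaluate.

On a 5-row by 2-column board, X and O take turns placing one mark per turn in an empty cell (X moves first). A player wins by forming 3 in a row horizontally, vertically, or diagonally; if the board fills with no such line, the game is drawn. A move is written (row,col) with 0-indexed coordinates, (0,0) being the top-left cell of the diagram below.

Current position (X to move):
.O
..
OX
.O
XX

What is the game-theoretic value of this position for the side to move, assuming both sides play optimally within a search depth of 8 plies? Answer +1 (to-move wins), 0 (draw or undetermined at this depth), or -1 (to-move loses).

ply 1, X at .O/../OX/.O/XX | (0,0)=+0→XO/../OX/.O/XX*; (1,0)=+0→.O/X./OX/.O/XX; (1,1)=-1→.O/.X/OX/.O/XX; (3,0)=+0→.O/../OX/XO/XX
ply 2, O at XO/../OX/.O/XX | (1,0)=+0→XO/O./OX/.O/XX*; (1,1)=+0→XO/.O/OX/.O/XX; (3,0)=+0→XO/../OX/OO/XX
ply 3, X at XO/O./OX/.O/XX | (1,1)=-1→XO/OX/OX/.O/XX; (3,0)=+0→XO/O./OX/XO/XX*
ply 4, O at XO/O./OX/XO/XX | (1,1)=+0→XO/OO/OX/XO/XX*
ply 5: XO/OO/OX/XO/XX is terminal +0 (X); from .O/../OX/.O/XX depth 8

value(.O/../OX/.O/XX, X) = 0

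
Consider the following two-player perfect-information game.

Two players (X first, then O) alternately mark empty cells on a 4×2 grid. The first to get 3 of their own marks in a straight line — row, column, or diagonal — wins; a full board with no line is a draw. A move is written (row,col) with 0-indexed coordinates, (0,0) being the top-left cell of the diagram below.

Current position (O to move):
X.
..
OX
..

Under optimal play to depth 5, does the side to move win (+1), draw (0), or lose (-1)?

value(X./../OX/.., O) = 0

ply 1, O at X./../OX/.. | (0,1)=+0→XO/../OX/..*; (1,0)=+0→X./O./OX/..; (1,1)=+0→X./.O/OX/..; (3,0)=+0→X./../OX/O.; (3,1)=+0→X./../OX/.O
ply 2, X at XO/../OX/.. | (1,0)=+0→XO/X./OX/..*; (1,1)=+0→XO/.X/OX/..; (3,0)=+0→XO/../OX/X.; (3,1)=+0→XO/../OX/.X
ply 3, O at XO/X./OX/.. | (1,1)=+0→XO/XO/OX/..*; (3,0)=+0→XO/X./OX/O.; (3,1)=+0→XO/X./OX/.O
ply 4, X at XO/XO/OX/.. | (3,0)=+0→XO/XO/OX/X.*; (3,1)=+0→XO/XO/OX/.X
ply 5, O at XO/XO/OX/X. | (3,1)=+0→XO/XO/OX/XO*
ply 6: XO/XO/OX/XO is terminal +0 (X); from X./../OX/.. depth 5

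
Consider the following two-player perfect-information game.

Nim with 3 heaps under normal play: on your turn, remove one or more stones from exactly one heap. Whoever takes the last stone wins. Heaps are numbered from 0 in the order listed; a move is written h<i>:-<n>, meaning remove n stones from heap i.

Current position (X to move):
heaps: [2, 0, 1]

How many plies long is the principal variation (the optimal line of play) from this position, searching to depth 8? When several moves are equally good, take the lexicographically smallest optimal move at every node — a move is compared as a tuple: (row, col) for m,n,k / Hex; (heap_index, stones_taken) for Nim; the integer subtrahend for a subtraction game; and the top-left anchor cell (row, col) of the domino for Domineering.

ply 1, X at (2,0,1) | h0:-1=+1→(1,0,1)*; h0:-2=-1→(0,0,1); h2:-1=-1→(2,0,0)
ply 2, O at (1,0,1) | h0:-1=-1→(0,0,1)*; h2:-1=-1→(1,0,0)
ply 3, X at (0,0,1) | h2:-1=+1→(0,0,0)*
ply 4: (0,0,0) is terminal -1 (O); from (2,0,1) depth 8

PV length from [(2,0,1)]: 3 plies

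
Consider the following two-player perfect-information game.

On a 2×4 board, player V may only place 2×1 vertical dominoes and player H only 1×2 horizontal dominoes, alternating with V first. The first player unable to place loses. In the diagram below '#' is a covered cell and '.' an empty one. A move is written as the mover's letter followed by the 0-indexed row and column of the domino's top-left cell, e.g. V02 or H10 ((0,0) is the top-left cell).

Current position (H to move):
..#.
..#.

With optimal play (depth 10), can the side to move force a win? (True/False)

H winning at [..#./..#.]: True

[..#./..#.] H move#1: H00:+1/###./..#.*, H10:+1/..#./###.
[###./..#.] V move#2: V03:-1/####/..##*
[####/..##] H move#3: H10:+1/####/####*
[####/####] end (terminal -1, V#4); searched ..#./..#. to 10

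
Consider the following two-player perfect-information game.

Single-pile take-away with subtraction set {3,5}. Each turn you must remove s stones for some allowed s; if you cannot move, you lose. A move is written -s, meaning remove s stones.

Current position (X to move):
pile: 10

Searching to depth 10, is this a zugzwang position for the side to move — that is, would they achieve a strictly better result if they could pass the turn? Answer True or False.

ply 1, X at 10 | -3=-1→7*; -5=-1→5
ply 2, O at 7 | -3=-1→4; -5=+1→2*
ply 3: 2 is terminal -1 (X); from 10 depth 10
pass branch (O moves first from the same position):
  | ply 1, O at 10 | -3=-1→7*; -5=-1→5
  | ply 2, X at 7 | -3=-1→4; -5=+1→2*
  | ply 3: 2 is terminal -1 (O); from 10 depth 10
X moving scores -1; X passing scores +1

zugzwang(10, X) = True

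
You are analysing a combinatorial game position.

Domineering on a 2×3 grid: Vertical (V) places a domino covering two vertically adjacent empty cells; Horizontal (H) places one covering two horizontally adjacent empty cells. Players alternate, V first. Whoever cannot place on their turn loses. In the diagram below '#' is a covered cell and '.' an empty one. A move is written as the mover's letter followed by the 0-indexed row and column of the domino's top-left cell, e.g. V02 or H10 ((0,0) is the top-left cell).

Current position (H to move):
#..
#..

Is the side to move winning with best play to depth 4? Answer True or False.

ply 1, H at #../#.. | H01=+1→###/#..*; H11=+1→#../###
ply 2: ###/#.. is terminal -1 (V); from #../#.. depth 4

H winning at [#../#..]: True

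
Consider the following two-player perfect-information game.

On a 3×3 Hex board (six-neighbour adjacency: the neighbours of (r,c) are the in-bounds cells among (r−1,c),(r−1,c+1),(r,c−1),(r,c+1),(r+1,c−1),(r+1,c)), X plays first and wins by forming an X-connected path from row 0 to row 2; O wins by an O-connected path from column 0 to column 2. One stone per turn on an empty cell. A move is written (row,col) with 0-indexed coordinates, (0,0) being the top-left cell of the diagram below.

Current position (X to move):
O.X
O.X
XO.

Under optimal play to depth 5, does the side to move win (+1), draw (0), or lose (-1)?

value(O.X/O.X/XO., X) = +1

p1 X@[O.X/O.X/XO.]: (0,1)[OXX/O.X/XO.]+1* (1,1)[O.X/OXX/XO.]+1 (2,2)[O.X/O.X/XOX]+1
p2 O@[OXX/O.X/XO.]: (1,1)[OXX/OOX/XO.]-1* (2,2)[OXX/O.X/XOO]-1
p3 X@[OXX/OOX/XO.]: (2,2)[OXX/OOX/XOX]+1*
p4 O@[OXX/OOX/XOX] terminal -1; root [O.X/O.X/XO.] d5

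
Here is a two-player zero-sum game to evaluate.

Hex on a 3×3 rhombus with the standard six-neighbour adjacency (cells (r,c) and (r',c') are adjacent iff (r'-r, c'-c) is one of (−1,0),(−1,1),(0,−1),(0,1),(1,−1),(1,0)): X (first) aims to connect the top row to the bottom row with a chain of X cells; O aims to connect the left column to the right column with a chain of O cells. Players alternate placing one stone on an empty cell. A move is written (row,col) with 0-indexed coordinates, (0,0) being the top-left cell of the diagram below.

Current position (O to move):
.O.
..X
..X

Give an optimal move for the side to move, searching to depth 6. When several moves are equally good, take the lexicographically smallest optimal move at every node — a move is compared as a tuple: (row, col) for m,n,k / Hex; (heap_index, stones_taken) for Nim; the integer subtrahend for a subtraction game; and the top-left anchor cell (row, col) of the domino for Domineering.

O's best at [.O./..X/..X]: (0,2)

[.O./..X/..X] O move#1: (0,0):-1/OO./..X/..X, (0,2):+1/.OO/..X/..X*, (1,0):-1/.O./O.X/..X, (1,1):-1/.O./.OX/..X, (2,0):-1/.O./..X/O.X, (2,1):-1/.O./..X/.OX
[.OO/..X/..X] X move#2: (0,0):-1/XOO/..X/..X*, (1,0):-1/.OO/X.X/..X, (1,1):-1/.OO/.XX/..X, (2,0):-1/.OO/..X/X.X, (2,1):-1/.OO/..X/.XX
[XOO/..X/..X] O move#3: (1,0):+1/XOO/O.X/..X*, (1,1):+1/XOO/.OX/..X, (2,0):+1/XOO/..X/O.X, (2,1):-1/XOO/..X/.OX
[XOO/O.X/..X] end (terminal -1, X#4); searched .O./..X/..X to 6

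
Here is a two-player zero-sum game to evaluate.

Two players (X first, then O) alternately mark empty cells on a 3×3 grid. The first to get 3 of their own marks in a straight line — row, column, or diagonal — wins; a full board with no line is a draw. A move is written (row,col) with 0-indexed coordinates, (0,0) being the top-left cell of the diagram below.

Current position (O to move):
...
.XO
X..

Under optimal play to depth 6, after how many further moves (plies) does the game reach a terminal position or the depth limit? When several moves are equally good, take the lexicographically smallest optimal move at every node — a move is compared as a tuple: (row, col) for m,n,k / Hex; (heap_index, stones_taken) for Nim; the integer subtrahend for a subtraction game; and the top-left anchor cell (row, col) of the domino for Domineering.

ply 1, O at .../.XO/X.. | (0,0)=-1→O../.XO/X..*; (0,1)=-1→.O./.XO/X..; (0,2)=-1→..O/.XO/X..; (1,0)=-1→.../OXO/X..; (2,1)=-1→.../.XO/XO.; (2,2)=-1→.../.XO/X.O
ply 2, X at O../.XO/X.. | (0,1)=+1→OX./.XO/X..*; (0,2)=+1→O.X/.XO/X..; (1,0)=-1→O../XXO/X..; (2,1)=+1→O../.XO/XX.; (2,2)=+1→O../.XO/X.X
ply 3, O at OX./.XO/X.. | (0,2)=-1→OXO/.XO/X..*; (1,0)=-1→OX./OXO/X..; (2,1)=-1→OX./.XO/XO.; (2,2)=-1→OX./.XO/X.O
ply 4, X at OXO/.XO/X.. | (1,0)=-1→OXO/XXO/X..; (2,1)=+1→OXO/.XO/XX.*; (2,2)=+0→OXO/.XO/X.X
ply 5: OXO/.XO/XX. is terminal -1 (O); from .../.XO/X.. depth 6

PV length from [.../.XO/X..]: 4 plies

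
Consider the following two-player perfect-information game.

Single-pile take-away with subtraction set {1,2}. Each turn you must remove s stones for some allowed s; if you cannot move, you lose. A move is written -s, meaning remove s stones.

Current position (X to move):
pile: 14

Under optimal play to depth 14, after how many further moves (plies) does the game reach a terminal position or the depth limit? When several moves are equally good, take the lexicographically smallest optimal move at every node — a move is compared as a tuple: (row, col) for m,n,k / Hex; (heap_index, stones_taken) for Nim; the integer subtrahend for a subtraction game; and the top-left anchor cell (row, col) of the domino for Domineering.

p1 X@[14]: -1[13]-1 -2[12]+1*
p2 O@[12]: -1[11]-1* -2[10]-1
p3 X@[11]: -1[10]-1 -2[9]+1*
p4 O@[9]: -1[8]-1* -2[7]-1
p5 X@[8]: -1[7]-1 -2[6]+1*
p6 O@[6]: -1[5]-1* -2[4]-1
p7 X@[5]: -1[4]-1 -2[3]+1*
p8 O@[3]: -1[2]-1* -2[1]-1
p9 X@[2]: -1[1]-1 -2[0]+1*
p10 O@[0] terminal -1; root [14] d14

PV length from [14]: 9 plies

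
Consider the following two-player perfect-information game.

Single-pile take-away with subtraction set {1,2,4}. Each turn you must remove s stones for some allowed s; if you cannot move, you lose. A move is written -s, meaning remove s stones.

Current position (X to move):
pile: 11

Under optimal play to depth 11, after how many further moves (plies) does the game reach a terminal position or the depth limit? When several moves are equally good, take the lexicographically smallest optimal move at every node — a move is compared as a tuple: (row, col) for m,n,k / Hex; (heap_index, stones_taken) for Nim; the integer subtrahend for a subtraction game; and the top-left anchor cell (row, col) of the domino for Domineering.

PV length from [11]: 7 plies

[11] X move#1: -1:-1/10, -2:+1/9*, -4:-1/7
[9] O move#2: -1:-1/8*, -2:-1/7, -4:-1/5
[8] X move#3: -1:-1/7, -2:+1/6*, -4:-1/4
[6] O move#4: -1:-1/5*, -2:-1/4, -4:-1/2
[5] X move#5: -1:-1/4, -2:+1/3*, -4:-1/1
[3] O move#6: -1:-1/2*, -2:-1/1
[2] X move#7: -1:-1/1, -2:+1/0*
[0] end (terminal -1, O#8); searched 11 to 11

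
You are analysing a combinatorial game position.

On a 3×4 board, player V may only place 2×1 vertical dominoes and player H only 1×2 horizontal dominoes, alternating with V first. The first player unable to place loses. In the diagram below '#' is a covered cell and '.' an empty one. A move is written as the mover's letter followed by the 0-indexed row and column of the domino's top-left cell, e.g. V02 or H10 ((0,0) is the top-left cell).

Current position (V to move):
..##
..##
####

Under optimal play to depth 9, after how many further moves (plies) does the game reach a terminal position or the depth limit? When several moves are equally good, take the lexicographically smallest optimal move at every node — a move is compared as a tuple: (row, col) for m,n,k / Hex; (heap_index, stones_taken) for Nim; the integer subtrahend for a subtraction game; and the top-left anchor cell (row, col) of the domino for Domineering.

ply 1, V at ..##/..##/#### | V00=+1→#.##/#.##/####*; V01=+1→.###/.###/####
ply 2: #.##/#.##/#### is terminal -1 (H); from ..##/..##/#### depth 9

PV length from [..##/..##/####]: 1 ply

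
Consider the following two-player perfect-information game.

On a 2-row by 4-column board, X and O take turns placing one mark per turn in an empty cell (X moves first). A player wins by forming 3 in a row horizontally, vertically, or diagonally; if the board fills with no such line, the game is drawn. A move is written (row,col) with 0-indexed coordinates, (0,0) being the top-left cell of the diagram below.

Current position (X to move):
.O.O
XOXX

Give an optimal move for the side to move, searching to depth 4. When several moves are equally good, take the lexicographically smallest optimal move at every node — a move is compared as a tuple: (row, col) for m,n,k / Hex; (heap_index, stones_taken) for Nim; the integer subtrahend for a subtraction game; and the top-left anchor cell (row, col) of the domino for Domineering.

ply 1, X at .O.O/XOXX | (0,0)=-1→XO.O/XOXX; (0,2)=+0→.OXO/XOXX*
ply 2, O at .OXO/XOXX | (0,0)=+0→OOXO/XOXX*
ply 3: OOXO/XOXX is terminal +0 (X); from .O.O/XOXX depth 4

X's best at [.O.O/XOXX]: (0,2)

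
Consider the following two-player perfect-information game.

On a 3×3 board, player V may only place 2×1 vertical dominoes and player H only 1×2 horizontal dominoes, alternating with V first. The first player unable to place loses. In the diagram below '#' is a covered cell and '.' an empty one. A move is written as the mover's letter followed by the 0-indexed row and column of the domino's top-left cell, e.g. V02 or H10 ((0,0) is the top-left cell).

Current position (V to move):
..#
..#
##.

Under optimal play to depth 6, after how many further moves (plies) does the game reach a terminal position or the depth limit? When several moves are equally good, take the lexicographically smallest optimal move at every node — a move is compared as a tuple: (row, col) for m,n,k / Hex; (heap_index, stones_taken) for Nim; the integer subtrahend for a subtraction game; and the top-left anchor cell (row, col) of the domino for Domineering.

[..#/..#/##.] V move#1: V00:+1/#.#/#.#/##.*, V01:+1/.##/.##/##.
[#.#/#.#/##.] end (terminal -1, H#2); searched ..#/..#/##. to 6

PV length from [..#/..#/##.]: 1 ply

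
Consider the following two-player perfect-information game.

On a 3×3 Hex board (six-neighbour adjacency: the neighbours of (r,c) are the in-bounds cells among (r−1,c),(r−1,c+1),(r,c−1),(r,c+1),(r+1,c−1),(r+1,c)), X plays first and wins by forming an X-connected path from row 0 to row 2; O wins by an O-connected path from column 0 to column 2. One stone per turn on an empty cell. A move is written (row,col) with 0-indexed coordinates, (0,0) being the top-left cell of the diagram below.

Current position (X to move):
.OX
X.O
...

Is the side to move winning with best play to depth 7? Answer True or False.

X winning at [.OX/X.O/...]: True

ply 1, X at .OX/X.O/... | (0,0)=-1→XOX/X.O/...; (1,1)=+1→.OX/XXO/...*; (2,0)=+1→.OX/X.O/X..; (2,1)=-1→.OX/X.O/.X.; (2,2)=-1→.OX/X.O/..X
ply 2, O at .OX/XXO/... | (0,0)=-1→OOX/XXO/...*; (2,0)=-1→.OX/XXO/O..; (2,1)=-1→.OX/XXO/.O.; (2,2)=-1→.OX/XXO/..O
ply 3, X at OOX/XXO/... | (2,0)=+1→OOX/XXO/X..*; (2,1)=+1→OOX/XXO/.X.; (2,2)=+1→OOX/XXO/..X
ply 4: OOX/XXO/X.. is terminal -1 (O); from .OX/X.O/... depth 7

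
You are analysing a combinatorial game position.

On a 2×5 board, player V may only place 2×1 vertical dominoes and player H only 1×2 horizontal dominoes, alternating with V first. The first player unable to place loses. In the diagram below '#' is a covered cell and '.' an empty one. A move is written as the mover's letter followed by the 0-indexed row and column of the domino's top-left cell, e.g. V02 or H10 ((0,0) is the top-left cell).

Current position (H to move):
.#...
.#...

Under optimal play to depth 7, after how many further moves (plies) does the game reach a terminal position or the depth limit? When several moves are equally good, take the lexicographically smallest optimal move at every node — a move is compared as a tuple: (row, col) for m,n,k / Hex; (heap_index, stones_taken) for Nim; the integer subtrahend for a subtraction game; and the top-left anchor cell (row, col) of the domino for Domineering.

ply 1, H at .#.../.#... | H02=-1→.###./.#...*; H03=-1→.#.##/.#...; H12=-1→.#.../.###.; H13=-1→.#.../.#.##
ply 2, V at .###./.#... | V00=-1→####./##...; V04=+1→.####/.#..#*
ply 3, H at .####/.#..# | H12=-1→.####/.####*
ply 4, V at .####/.#### | V00=+1→#####/#####*
ply 5: #####/##### is terminal -1 (H); from .#.../.#... depth 7

PV length from [.#.../.#...]: 4 plies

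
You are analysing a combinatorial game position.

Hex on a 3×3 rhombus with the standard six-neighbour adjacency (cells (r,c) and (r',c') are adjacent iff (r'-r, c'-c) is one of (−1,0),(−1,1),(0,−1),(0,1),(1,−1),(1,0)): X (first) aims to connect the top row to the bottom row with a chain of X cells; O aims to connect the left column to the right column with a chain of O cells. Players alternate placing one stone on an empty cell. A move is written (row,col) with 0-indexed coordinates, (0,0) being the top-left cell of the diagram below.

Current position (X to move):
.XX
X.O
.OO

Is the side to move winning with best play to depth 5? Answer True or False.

p1 X@[.XX/X.O/.OO]: (0,0)[XXX/X.O/.OO]-1 (1,1)[.XX/XXO/.OO]-1 (2,0)[.XX/X.O/XOO]+1*
p2 O@[.XX/X.O/XOO] terminal -1; root [.XX/X.O/.OO] d5

X winning at [.XX/X.O/.OO]: True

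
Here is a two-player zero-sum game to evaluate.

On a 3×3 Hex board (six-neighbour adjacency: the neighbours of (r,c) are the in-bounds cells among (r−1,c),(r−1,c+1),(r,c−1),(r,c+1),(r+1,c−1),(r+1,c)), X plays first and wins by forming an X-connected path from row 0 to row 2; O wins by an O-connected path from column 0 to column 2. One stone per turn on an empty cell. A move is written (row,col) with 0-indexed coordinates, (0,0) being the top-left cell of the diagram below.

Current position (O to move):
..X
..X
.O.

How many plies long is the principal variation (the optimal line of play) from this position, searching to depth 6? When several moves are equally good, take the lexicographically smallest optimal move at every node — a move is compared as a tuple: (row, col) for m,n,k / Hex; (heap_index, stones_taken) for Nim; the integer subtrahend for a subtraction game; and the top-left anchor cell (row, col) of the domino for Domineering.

PV length from [..X/..X/.O.]: 6 plies

ply 1, O at ..X/..X/.O. | (0,0)=-1→O.X/..X/.O.*; (0,1)=-1→.OX/..X/.O.; (1,0)=-1→..X/O.X/.O.; (1,1)=-1→..X/.OX/.O.; (2,0)=-1→..X/..X/OO.; (2,2)=-1→..X/..X/.OO
ply 2, X at O.X/..X/.O. | (0,1)=+1→OXX/..X/.O.*; (1,0)=+1→O.X/X.X/.O.; (1,1)=+1→O.X/.XX/.O.; (2,0)=+1→O.X/..X/XO.; (2,2)=+1→O.X/..X/.OX
ply 3, O at OXX/..X/.O. | (1,0)=-1→OXX/O.X/.O.*; (1,1)=-1→OXX/.OX/.O.; (2,0)=-1→OXX/..X/OO.; (2,2)=-1→OXX/..X/.OO
ply 4, X at OXX/O.X/.O. | (1,1)=+1→OXX/OXX/.O.*; (2,0)=+1→OXX/O.X/XO.; (2,2)=+1→OXX/O.X/.OX
ply 5, O at OXX/OXX/.O. | (2,0)=-1→OXX/OXX/OO.*; (2,2)=-1→OXX/OXX/.OO
ply 6, X at OXX/OXX/OO. | (2,2)=+1→OXX/OXX/OOX*
ply 7: OXX/OXX/OOX is terminal -1 (O); from ..X/..X/.O. depth 6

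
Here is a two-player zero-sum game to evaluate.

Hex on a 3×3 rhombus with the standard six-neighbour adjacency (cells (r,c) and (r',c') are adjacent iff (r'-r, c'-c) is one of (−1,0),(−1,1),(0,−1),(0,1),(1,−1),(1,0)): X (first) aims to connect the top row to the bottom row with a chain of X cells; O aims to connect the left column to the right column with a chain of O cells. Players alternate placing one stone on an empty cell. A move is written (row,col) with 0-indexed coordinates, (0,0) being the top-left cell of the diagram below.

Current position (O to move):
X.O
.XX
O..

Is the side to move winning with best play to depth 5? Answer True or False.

O winning at [X.O/.XX/O..]: False

p1 O@[X.O/.XX/O..]: (0,1)[XOO/.XX/O..]-1* (1,0)[X.O/OXX/O..]-1 (2,1)[X.O/.XX/OO.]-1 (2,2)[X.O/.XX/O.O]-1
p2 X@[XOO/.XX/O..]: (1,0)[XOO/XXX/O..]+1* (2,1)[XOO/.XX/OX.]-1 (2,2)[XOO/.XX/O.X]-1
p3 O@[XOO/XXX/O..]: (2,1)[XOO/XXX/OO.]-1* (2,2)[XOO/XXX/O.O]-1
p4 X@[XOO/XXX/OO.]: (2,2)[XOO/XXX/OOX]+1*
p5 O@[XOO/XXX/OOX] terminal -1; root [X.O/.XX/O..] d5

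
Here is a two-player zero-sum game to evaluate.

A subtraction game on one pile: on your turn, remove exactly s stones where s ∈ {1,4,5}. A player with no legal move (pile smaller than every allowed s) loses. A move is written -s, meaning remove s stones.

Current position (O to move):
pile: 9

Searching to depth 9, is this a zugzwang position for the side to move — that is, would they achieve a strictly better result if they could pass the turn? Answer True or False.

ply 1, O at 9 | -1=+1→8*; -4=-1→5; -5=-1→4
ply 2, X at 8 | -1=-1→7*; -4=-1→4; -5=-1→3
ply 3, O at 7 | -1=-1→6; -4=-1→3; -5=+1→2*
ply 4, X at 2 | -1=-1→1*
ply 5, O at 1 | -1=+1→0*
ply 6: 0 is terminal -1 (X); from 9 depth 9
suppose O passes — search the same position with X to move:
pass> ply 1, X at 9 | -1=+1→8*; -4=-1→5; -5=-1→4
pass> ply 2, O at 8 | -1=-1→7*; -4=-1→4; -5=-1→3
pass> ply 3, X at 7 | -1=-1→6; -4=-1→3; -5=+1→2*
pass> ply 4, O at 2 | -1=-1→1*
pass> ply 5, X at 1 | -1=+1→0*
pass> ply 6: 0 is terminal -1 (O); from 9 depth 9
for O: play +1, pass -1

zugzwang(9, O) = False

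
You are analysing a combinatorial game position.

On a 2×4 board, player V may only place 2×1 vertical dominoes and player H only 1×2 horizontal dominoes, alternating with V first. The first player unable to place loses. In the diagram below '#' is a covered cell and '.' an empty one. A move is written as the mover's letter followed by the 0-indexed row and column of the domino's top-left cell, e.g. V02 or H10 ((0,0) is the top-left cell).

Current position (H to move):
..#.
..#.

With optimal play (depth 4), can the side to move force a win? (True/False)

[..#./..#.] H move#1: H00:+1/###./..#.*, H10:+1/..#./###.
[###./..#.] V move#2: V03:-1/####/..##*
[####/..##] H move#3: H10:+1/####/####*
[####/####] end (terminal -1, V#4); searched ..#./..#. to 4

H winning at [..#./..#.]: True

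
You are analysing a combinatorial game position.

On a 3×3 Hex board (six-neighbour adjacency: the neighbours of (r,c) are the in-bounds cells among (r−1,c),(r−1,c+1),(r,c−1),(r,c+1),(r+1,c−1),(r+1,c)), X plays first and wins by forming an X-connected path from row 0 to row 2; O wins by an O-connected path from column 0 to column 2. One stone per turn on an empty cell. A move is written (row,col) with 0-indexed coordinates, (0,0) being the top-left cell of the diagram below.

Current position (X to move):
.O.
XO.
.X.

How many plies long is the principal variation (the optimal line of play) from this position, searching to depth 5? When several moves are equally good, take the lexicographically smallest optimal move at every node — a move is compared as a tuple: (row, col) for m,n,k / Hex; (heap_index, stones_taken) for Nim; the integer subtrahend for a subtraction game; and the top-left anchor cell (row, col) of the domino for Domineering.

[.O./XO./.X.] X move#1: (0,0):-1/XO./XO./.X.*, (0,2):-1/.OX/XO./.X., (1,2):-1/.O./XOX/.X., (2,0):-1/.O./XO./XX., (2,2):-1/.O./XO./.XX
[XO./XO./.X.] O move#2: (0,2):-1/XOO/XO./.X., (1,2):-1/XO./XOO/.X., (2,0):+1/XO./XO./OX.*, (2,2):-1/XO./XO./.XO
[XO./XO./OX.] X move#3: (0,2):-1/XOX/XO./OX.*, (1,2):-1/XO./XOX/OX., (2,2):-1/XO./XO./OXX
[XOX/XO./OX.] O move#4: (1,2):+1/XOX/XOO/OX.*, (2,2):-1/XOX/XO./OXO
[XOX/XOO/OX.] end (terminal -1, X#5); searched .O./XO./.X. to 5

PV length from [.O./XO./.X.]: 4 plies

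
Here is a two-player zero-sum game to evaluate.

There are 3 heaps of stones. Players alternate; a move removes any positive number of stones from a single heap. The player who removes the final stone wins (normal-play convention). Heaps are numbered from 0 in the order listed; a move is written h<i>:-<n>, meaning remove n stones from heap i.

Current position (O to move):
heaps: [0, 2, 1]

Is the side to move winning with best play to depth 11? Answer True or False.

ply 1, O at (0,2,1) | h1:-1=+1→(0,1,1)*; h1:-2=-1→(0,0,1); h2:-1=-1→(0,2,0)
ply 2, X at (0,1,1) | h1:-1=-1→(0,0,1)*; h2:-1=-1→(0,1,0)
ply 3, O at (0,0,1) | h2:-1=+1→(0,0,0)*
ply 4: (0,0,0) is terminal -1 (X); from (0,2,1) depth 11

O winning at [(0,2,1)]: True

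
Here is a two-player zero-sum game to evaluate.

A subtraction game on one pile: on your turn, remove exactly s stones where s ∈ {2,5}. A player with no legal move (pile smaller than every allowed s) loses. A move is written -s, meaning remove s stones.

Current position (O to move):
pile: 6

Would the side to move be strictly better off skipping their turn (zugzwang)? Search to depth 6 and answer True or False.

zugzwang(6, O) = False

[6] O move#1: -2:+1/4*, -5:+1/1
[4] X move#2: -2:-1/2*
[2] O move#3: -2:+1/0*
[0] end (terminal -1, X#4); searched 6 to 6
suppose O passes — search the same position with X to move:
pass> [6] X move#1: -2:+1/4*, -5:+1/1
pass> [4] O move#2: -2:-1/2*
pass> [2] X move#3: -2:+1/0*
pass> [0] end (terminal -1, O#4); searched 6 to 6
for O: play +1, pass -1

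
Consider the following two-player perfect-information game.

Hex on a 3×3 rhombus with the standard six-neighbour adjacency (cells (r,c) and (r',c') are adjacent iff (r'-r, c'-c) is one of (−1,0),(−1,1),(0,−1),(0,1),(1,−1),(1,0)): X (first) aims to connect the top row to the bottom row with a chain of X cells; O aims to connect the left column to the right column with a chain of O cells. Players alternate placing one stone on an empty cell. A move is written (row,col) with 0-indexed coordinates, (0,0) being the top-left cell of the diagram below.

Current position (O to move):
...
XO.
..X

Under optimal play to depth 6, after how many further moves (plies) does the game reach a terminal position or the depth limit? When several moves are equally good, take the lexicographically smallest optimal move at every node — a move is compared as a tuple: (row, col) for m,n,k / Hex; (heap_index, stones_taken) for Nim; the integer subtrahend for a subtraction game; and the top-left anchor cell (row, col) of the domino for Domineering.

[.../XO./..X] O move#1: (0,0):+1/O../XO./..X*, (0,1):+1/.O./XO./..X, (0,2):-1/..O/XO./..X, (1,2):-1/.../XOO/..X, (2,0):+1/.../XO./O.X, (2,1):-1/.../XO./.OX
[O../XO./..X] X move#2: (0,1):-1/OX./XO./..X*, (0,2):-1/O.X/XO./..X, (1,2):-1/O../XOX/..X, (2,0):-1/O../XO./X.X, (2,1):-1/O../XO./.XX
[OX./XO./..X] O move#3: (0,2):-1/OXO/XO./..X, (1,2):-1/OX./XOO/..X, (2,0):+1/OX./XO./O.X*, (2,1):-1/OX./XO./.OX
[OX./XO./O.X] X move#4: (0,2):-1/OXX/XO./O.X*, (1,2):-1/OX./XOX/O.X, (2,1):-1/OX./XO./OXX
[OXX/XO./O.X] O move#5: (1,2):+1/OXX/XOO/O.X*, (2,1):-1/OXX/XO./OOX
[OXX/XOO/O.X] end (terminal -1, X#6); searched .../XO./..X to 6

PV length from [.../XO./..X]: 5 plies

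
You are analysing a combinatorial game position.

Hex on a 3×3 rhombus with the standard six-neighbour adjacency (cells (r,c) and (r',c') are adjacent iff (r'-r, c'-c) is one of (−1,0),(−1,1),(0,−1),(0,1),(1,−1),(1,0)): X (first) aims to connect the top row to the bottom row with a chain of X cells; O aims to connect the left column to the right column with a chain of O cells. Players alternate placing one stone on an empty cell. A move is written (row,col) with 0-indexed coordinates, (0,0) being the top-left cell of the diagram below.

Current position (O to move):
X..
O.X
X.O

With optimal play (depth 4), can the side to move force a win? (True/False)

p1 O@[X../O.X/X.O]: (0,1)[XO./O.X/X.O]-1 (0,2)[X.O/O.X/X.O]+1* (1,1)[X../OOX/X.O]+1 (2,1)[X../O.X/XOO]-1
p2 X@[X.O/O.X/X.O]: (0,1)[XXO/O.X/X.O]-1* (1,1)[X.O/OXX/X.O]-1 (2,1)[X.O/O.X/XXO]-1
p3 O@[XXO/O.X/X.O]: (1,1)[XXO/OOX/X.O]+1* (2,1)[XXO/O.X/XOO]-1
p4 X@[XXO/OOX/X.O] terminal -1; root [X../O.X/X.O] d4

O winning at [X../O.X/X.O]: True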